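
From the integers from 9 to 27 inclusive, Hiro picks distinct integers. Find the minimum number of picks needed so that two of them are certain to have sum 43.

14

A set avoiding the sum 43 can contain at most one of each pair {x, 43−x}, plus the 7 elements whose complement lies outside the range.
The integers 9, …, 21 (13 of them) are such a set: any two sum to at least 9+10 = 19 and at most 20+21 = 41 < 43.
By the pigeonhole principle, any 14th integer completes one of the 6 pairs, so 14 choices force a sum of 43.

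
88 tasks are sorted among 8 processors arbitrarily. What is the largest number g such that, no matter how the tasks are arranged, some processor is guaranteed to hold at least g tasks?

11

Pigeonhole: the 8 processors are the holes and the 88 tasks are the pigeons.
If every processor held at most 10 tasks, the total would be at most 8 × 10 = 80, which is less than 88.
So some processor holds at least ⌈88/8⌉ = 11 tasks.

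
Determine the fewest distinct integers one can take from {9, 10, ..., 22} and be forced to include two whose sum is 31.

8

Two chosen integers sum to 31 exactly when both halves of some pair {x, 31−x} with 9 ≤ x ≤ 31−x ≤ 22 are chosen — 7 such pairs.
Every element belongs to one of those pairs, so the worst case picks one from each: 7 integers.
The 8th integer has to be the second member of some pair, so 7 + 1 = 8.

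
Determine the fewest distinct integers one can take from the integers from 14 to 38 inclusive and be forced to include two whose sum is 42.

19

Two chosen integers sum to 42 exactly when both halves of some pair {x, 42−x} with 14 ≤ x ≤ 42−x ≤ 28 are chosen — 7 such pairs.
The remaining 11 elements (those with no distinct partner in range) can never complete a 42-sum, so the worst case takes all of them and one from each pair: 11 + 7 = 18.
By the pigeonhole principle, the 19th integer has to be the second member of some pair, so 18 + 1 = 19.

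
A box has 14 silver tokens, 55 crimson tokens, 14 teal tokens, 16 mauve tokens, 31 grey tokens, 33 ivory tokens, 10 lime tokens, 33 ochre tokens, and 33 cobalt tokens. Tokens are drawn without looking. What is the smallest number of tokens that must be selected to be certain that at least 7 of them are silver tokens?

In the worst case for collecting silver tokens, every non-silver token comes out first.
There are 55 + 14 + 16 + 31 + 33 + 10 + 33 + 33 = 225 non-silver tokens altogether.
After those, each further token must be silver, so 225 + 7 = 232 draws guarantee 7 silver tokens.

232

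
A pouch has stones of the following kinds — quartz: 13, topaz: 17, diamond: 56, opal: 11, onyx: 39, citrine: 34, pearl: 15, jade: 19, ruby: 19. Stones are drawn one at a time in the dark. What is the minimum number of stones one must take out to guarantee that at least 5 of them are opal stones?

217

In the worst case for collecting opal stones, every non-opal stone comes out first.
There are 13 + 17 + 56 + 39 + 34 + 15 + 19 + 19 = 212 non-opal stones altogether.
After those, each further stone must be opal, so 212 + 5 = 217 draws guarantee 5 opal stones.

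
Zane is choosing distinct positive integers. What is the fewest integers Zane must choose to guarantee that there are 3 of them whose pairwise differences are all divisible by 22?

45

Integers whose pairwise differences are multiples of 22 are exactly those sharing a remainder mod 22. The 22 residue classes mod 22 are the pigeonholes.
With 44 integers one could put 2 in each residue class and have no class reach 3.
The 45th integer pushes some class to 3, so 22·2 + 1 = 45.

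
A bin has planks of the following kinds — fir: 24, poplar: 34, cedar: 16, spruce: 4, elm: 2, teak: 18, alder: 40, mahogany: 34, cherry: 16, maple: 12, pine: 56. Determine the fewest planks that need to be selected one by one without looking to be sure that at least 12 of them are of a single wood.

106

An adversary could hand out at most 11 planks per wood (spruce, elm run out sooner): 11 + 11 + 11 + 4 + 2 + 11 + 11 + 11 + 11 + 11 + 11 = 105 planks and still no wood has 12.
By pigeonhole, one more plank lands in a wood already at 11, so 106 draws are enough and 105 are not.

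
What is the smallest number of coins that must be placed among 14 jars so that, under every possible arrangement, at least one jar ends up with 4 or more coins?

With 42 coins one could put exactly 3 in each of the 14 jars, and no jar would reach 4.
One more coin must land in a jar that already has 3, giving it 4.
So 14 × 3 + 1 = 43 coins are required.

43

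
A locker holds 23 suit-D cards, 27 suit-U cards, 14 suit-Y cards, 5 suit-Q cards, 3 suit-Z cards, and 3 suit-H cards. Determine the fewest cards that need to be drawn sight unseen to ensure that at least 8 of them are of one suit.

An adversary could hand out at most 7 cards per suit (suit-Q, suit-Z, suit-H run out sooner): 7 + 7 + 7 + 5 + 3 + 3 = 32 cards and still no suit has 8.
Pigeonhole: one more card lands in a suit already at 7, so 33 draws are enough and 32 are not.

33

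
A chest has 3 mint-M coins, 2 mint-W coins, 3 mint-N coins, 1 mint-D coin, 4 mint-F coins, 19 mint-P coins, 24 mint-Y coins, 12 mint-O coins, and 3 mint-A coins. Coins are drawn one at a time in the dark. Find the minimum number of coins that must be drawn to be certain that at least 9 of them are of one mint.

41

Put each drawn coin into a box by mint. The largest draw with every box below 9 takes min(count, 8) from each mint; mints with fewer than 8 contribute all they have.
Σ min(cᵢ, 8) = 3 + 2 + 3 + 1 + 4 + 8 + 8 + 8 + 3 = 40.
Draw number 40 + 1 = 41 must push one box to 9.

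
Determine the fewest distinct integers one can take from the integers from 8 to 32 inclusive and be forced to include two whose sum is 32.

Group the elements by complementary pair {x, 32−x}: {8,24}, {9,23}, {10,22}, …, giving 8 two-element pairs, the single value 16 (it cannot pair with itself since the integers are distinct), and 8 integers whose partner 32−x falls outside [8,32].
By the pigeonhole principle, treating each of those 17 groups as a pigeonhole, one can pick one integer per group — 17 integers — with no two summing to 32.
The 18th integer lands in an occupied pair, forcing a sum of 32.

18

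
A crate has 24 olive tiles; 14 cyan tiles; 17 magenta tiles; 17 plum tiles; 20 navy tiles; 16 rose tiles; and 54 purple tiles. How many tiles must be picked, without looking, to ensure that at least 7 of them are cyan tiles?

In the worst case for collecting cyan tiles, every non-cyan tile comes out first.
There are 24 + 17 + 17 + 20 + 16 + 54 = 148 non-cyan tiles altogether.
After those, each further tile must be cyan, so 148 + 7 = 155 draws guarantee 7 cyan tiles.

155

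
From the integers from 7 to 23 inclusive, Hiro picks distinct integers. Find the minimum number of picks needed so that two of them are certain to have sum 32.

11

Two chosen integers sum to 32 exactly when both halves of some pair {x, 32−x} with 9 ≤ x ≤ 32−x ≤ 23 are chosen — 7 such pairs.
The remaining 3 elements (those with no distinct partner in range) can never complete a 32-sum, so the worst case takes all of them and one from each pair: 3 + 7 = 10.
The 11th integer has to be the second member of some pair, so 10 + 1 = 11.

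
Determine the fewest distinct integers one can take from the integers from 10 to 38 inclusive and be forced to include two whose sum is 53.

Two chosen integers sum to 53 exactly when both halves of some pair {x, 53−x} with 15 ≤ x ≤ 53−x ≤ 38 are chosen — 12 such pairs.
The remaining 5 elements (those with no distinct partner in range) can never complete a 53-sum, so the worst case takes all of them and one from each pair: 5 + 12 = 17.
Pigeonhole: the 18th integer has to be the second member of some pair, so 17 + 1 = 18.

18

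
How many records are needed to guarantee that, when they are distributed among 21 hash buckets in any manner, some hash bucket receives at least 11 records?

211

With 210 records one could put exactly 10 in each of the 21 hash buckets, and no hash bucket would reach 11.
One more record must land in a hash bucket that already has 10, giving it 11.
So 21 × 10 + 1 = 211 records are required.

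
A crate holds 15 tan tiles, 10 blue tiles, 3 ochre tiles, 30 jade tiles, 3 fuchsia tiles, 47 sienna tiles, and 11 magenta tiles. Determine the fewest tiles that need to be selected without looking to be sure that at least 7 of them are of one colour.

By the pigeonhole principle, put each drawn tile into a box by colour. The largest draw with every box below 7 takes min(count, 6) from each colour; colours with fewer than 6 contribute all they have.
Σ min(cᵢ, 6) = 6 + 6 + 3 + 6 + 3 + 6 + 6 = 36.
Draw number 36 + 1 = 37 must push one box to 7.

37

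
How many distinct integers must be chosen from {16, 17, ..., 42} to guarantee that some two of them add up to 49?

19

A set avoiding the sum 49 can contain at most one of each pair {x, 49−x}, plus the 9 elements whose complement lies outside the range.
The integers 25, …, 42 (18 of them) are such a set: any two sum to at least 25+26 = 51 > 49.
By the pigeonhole principle, any 19th integer completes one of the 9 pairs, so 19 choices force a sum of 49.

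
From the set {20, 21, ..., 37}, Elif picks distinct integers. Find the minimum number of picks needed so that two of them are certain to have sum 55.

11

Group the elements by complementary pair {x, 55−x}: {20,35}, {21,34}, {22,33}, …, giving 8 two-element pairs and 2 integers whose partner 55−x falls outside [20,37].
By the pigeonhole principle, treating each of those 10 groups as a pigeonhole, one can pick one integer per group — 10 integers — with no two summing to 55.
The 11th integer lands in an occupied pair, forcing a sum of 55.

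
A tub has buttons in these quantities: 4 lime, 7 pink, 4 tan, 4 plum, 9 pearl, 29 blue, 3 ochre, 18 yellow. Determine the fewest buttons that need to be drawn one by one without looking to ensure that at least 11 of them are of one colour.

52

An adversary could hand out at most 10 buttons per colour (6 colours run out sooner): 4 + 7 + 4 + 4 + 9 + 10 + 3 + 10 = 51 buttons and still no colour has 11.
One more button lands in a colour already at 10, so 52 draws are enough and 51 are not.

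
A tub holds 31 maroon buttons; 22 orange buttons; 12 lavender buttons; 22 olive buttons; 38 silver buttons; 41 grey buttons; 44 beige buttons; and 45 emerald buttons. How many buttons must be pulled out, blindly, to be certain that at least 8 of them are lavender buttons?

251

In the worst case for collecting lavender buttons, every non-lavender button comes out first.
There are 31 + 22 + 22 + 38 + 41 + 44 + 45 = 243 non-lavender buttons altogether.
After those, each further button must be lavender, so 243 + 8 = 251 draws guarantee 8 lavender buttons.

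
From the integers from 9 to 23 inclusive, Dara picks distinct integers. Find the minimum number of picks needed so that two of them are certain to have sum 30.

Two chosen integers sum to 30 exactly when both halves of some pair {x, 30−x} with 9 ≤ x ≤ 30−x ≤ 21 are chosen — 6 such pairs.
The remaining 3 elements (those with no distinct partner in range) can never complete a 30-sum, so the worst case takes all of them and one from each pair: 3 + 6 = 9.
By the pigeonhole principle, the 10th integer has to be the second member of some pair, so 9 + 1 = 10.

10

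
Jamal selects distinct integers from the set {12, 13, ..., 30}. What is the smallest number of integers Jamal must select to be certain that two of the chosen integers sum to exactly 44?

Group the elements by complementary pair {x, 44−x}: {14,30}, {15,29}, {16,28}, …, giving 8 two-element pairs, the single value 22 (it cannot pair with itself since the integers are distinct), and 2 integers whose partner 44−x falls outside [12,30].
Treating each of those 11 groups as a pigeonhole, one can pick one integer per group — 11 integers — with no two summing to 44.
The 12th integer lands in an occupied pair, forcing a sum of 44.

12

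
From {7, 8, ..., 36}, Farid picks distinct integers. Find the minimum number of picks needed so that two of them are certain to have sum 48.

19

Two chosen integers sum to 48 exactly when both halves of some pair {x, 48−x} with 12 ≤ x ≤ 48−x ≤ 36 are chosen — 12 such pairs.
The remaining 6 elements (those with no distinct partner in range) can never complete a 48-sum, so the worst case takes all of them and one from each pair: 6 + 12 = 18.
The 19th integer has to be the second member of some pair, so 18 + 1 = 19.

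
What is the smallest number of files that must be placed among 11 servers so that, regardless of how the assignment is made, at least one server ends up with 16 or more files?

166

With 165 files one could put exactly 15 in each of the 11 servers, and no server would reach 16.
One more file must land in a server that already has 15, giving it 16.
So 11 × 15 + 1 = 166 files are required.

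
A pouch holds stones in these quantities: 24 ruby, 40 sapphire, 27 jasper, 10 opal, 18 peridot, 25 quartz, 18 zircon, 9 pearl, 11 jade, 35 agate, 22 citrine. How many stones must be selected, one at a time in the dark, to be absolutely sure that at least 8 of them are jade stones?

In the worst case for collecting jade stones, every non-jade stone comes out first.
There are 24 + 40 + 27 + 10 + 18 + 25 + 18 + 9 + 35 + 22 = 228 non-jade stones altogether.
After those, each further stone must be jade, so 228 + 8 = 236 draws guarantee 8 jade stones.

236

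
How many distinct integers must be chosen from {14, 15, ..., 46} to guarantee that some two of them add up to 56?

Two chosen integers sum to 56 exactly when both halves of some pair {x, 56−x} with 14 ≤ x ≤ 56−x ≤ 42 are chosen — 14 such pairs.
The remaining 5 elements (those with no distinct partner in range) can never complete a 56-sum, so the worst case takes all of them and one from each pair: 5 + 14 = 19.
By pigeonhole, the 20th integer has to be the second member of some pair, so 19 + 1 = 20.

20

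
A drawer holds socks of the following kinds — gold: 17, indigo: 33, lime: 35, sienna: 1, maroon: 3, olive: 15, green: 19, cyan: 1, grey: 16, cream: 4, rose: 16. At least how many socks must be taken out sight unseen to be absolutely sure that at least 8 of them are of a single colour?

59

An adversary could hand out at most 7 socks per colour (4 colours run out sooner): 7 + 7 + 7 + 1 + 3 + 7 + 7 + 1 + 7 + 4 + 7 = 58 socks and still no colour has 8.
By pigeonhole, one more sock lands in a colour already at 7, so 59 draws are enough and 58 are not.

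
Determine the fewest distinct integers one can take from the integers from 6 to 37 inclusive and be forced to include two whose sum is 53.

22

Two chosen integers sum to 53 exactly when both halves of some pair {x, 53−x} with 16 ≤ x ≤ 53−x ≤ 37 are chosen — 11 such pairs.
The remaining 10 elements (those with no distinct partner in range) can never complete a 53-sum, so the worst case takes all of them and one from each pair: 10 + 11 = 21.
By pigeonhole, the 22nd integer has to be the second member of some pair, so 21 + 1 = 22.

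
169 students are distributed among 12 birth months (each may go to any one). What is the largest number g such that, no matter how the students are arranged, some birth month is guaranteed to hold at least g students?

Pigeonhole: the 12 birth months are the holes and the 169 students are the pigeons.
If every birth month held at most 14 students, the total would be at most 12 × 14 = 168, which is less than 169.
So some birth month holds at least ⌈169/12⌉ = 15 students.

15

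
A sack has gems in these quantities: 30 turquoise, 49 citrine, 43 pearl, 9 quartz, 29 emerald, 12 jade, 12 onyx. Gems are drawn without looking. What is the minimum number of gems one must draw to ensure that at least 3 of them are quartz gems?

In the worst case for collecting quartz gems, every non-quartz gem comes out first.
There are 30 + 49 + 43 + 29 + 12 + 12 = 175 non-quartz gems altogether.
After those, each further gem must be quartz, so 175 + 3 = 178 draws guarantee 3 quartz gems.

178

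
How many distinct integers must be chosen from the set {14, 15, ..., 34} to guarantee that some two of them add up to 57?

16

A set avoiding the sum 57 can contain at most one of each pair {x, 57−x}, plus the 9 elements whose complement lies outside the range.
The integers 14, …, 28 (15 of them) are such a set: any two sum to at least 14+15 = 29 and at most 27+28 = 55 < 57.
By pigeonhole, any 16th integer completes one of the 6 pairs, so 16 choices force a sum of 57.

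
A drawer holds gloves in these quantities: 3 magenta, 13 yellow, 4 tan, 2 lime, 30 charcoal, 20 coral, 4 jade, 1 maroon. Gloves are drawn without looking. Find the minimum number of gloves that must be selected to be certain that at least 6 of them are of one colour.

An adversary could hand out at most 5 gloves per colour (5 colours run out sooner): 3 + 5 + 4 + 2 + 5 + 5 + 4 + 1 = 29 gloves and still no colour has 6.
By the pigeonhole principle, one more glove lands in a colour already at 5, so 30 draws are enough and 29 are not.

30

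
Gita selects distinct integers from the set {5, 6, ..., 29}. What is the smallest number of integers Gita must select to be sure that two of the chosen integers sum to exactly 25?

A set avoiding the sum 25 can contain at most one of each pair {x, 25−x}, plus the 9 elements whose complement lies outside the range.
The integers 13, …, 29 (17 of them) are such a set: any two sum to at least 13+14 = 27 > 25.
Any 18th integer completes one of the 8 pairs, so 18 choices force a sum of 25.

18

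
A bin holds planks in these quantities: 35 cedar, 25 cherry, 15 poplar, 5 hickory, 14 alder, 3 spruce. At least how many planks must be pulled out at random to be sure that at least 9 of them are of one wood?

41

An adversary could hand out at most 8 planks per wood (hickory, spruce run out sooner): 8 + 8 + 8 + 5 + 8 + 3 = 40 planks and still no wood has 9.
Pigeonhole: one more plank lands in a wood already at 8, so 41 draws are enough and 40 are not.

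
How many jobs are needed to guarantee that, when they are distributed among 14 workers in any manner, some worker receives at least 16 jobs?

With 210 jobs one could put exactly 15 in each of the 14 workers, and no worker would reach 16.
Pigeonhole: one more job must land in a worker that already has 15, giving it 16.
So 14 × 15 + 1 = 211 jobs are required.

211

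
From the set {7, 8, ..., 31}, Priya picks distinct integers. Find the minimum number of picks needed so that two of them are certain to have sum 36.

15

Group the elements by complementary pair {x, 36−x}: {7,29}, {8,28}, {9,27}, …, giving 11 two-element pairs, the single value 18 (it cannot pair with itself since the integers are distinct), and 2 integers whose partner 36−x falls outside [7,31].
Pigeonhole: treating each of those 14 groups as a pigeonhole, one can pick one integer per group — 14 integers — with no two summing to 36.
The 15th integer lands in an occupied pair, forcing a sum of 36.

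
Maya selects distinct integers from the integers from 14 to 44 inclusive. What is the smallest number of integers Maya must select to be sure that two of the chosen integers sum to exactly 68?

Two chosen integers sum to 68 exactly when both halves of some pair {x, 68−x} with 24 ≤ x ≤ 68−x ≤ 44 are chosen — 10 such pairs.
The remaining 11 elements (those with no distinct partner in range) can never complete a 68-sum, so the worst case takes all of them and one from each pair: 11 + 10 = 21.
The 22nd integer has to be the second member of some pair, so 21 + 1 = 22.

22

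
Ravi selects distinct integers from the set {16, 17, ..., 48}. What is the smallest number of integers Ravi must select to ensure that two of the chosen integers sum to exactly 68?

A set avoiding the sum 68 can contain at most one of each pair {x, 68−x}, plus the 5 elements whose complement lies outside the range or equal to its own complement.
The integers 16, …, 34 (19 of them) are such a set: any two sum to at least 16+17 = 33 and at most 33+34 = 67 < 68.
Any 20th integer completes one of the 14 pairs, so 20 choices force a sum of 68.

20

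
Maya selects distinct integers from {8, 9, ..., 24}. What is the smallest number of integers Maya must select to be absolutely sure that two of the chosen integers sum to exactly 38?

13

Group the elements by complementary pair {x, 38−x}: {14,24}, {15,23}, {16,22}, …, giving 5 two-element pairs, the single value 19 (it cannot pair with itself since the integers are distinct), and 6 integers whose partner 38−x falls outside [8,24].
Treating each of those 12 groups as a pigeonhole, one can pick one integer per group — 12 integers — with no two summing to 38.
The 13th integer lands in an occupied pair, forcing a sum of 38.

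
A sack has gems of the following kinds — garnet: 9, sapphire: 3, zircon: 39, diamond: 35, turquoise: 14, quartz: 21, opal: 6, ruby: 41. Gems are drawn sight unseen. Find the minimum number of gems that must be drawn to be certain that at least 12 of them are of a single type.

An adversary could hand out at most 11 gems per type (garnet, sapphire, opal run out sooner): 9 + 3 + 11 + 11 + 11 + 11 + 6 + 11 = 73 gems and still no type has 12.
By the pigeonhole principle, one more gem lands in a type already at 11, so 74 draws are enough and 73 are not.

74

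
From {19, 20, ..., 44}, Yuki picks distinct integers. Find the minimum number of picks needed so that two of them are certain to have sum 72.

19

Two chosen integers sum to 72 exactly when both halves of some pair {x, 72−x} with 28 ≤ x ≤ 72−x ≤ 44 are chosen — 8 such pairs.
The remaining 10 elements (those with no distinct partner in range) can never complete a 72-sum, so the worst case takes all of them and one from each pair: 10 + 8 = 18.
By the pigeonhole principle, the 19th integer has to be the second member of some pair, so 18 + 1 = 19.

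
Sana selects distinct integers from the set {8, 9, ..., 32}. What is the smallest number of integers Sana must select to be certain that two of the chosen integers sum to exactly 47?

17

A set avoiding the sum 47 can contain at most one of each pair {x, 47−x}, plus the 7 elements whose complement lies outside the range.
The integers 8, …, 23 (16 of them) are such a set: any two sum to at least 8+9 = 17 and at most 22+23 = 45 < 47.
Pigeonhole: any 17th integer completes one of the 9 pairs, so 17 choices force a sum of 47.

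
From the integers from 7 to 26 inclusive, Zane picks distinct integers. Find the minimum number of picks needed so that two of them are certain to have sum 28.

Group the elements by complementary pair {x, 28−x}: {7,21}, {8,20}, {9,19}, …, giving 7 two-element pairs, the single value 14 (it cannot pair with itself since the integers are distinct), and 5 integers whose partner 28−x falls outside [7,26].
By the pigeonhole principle, treating each of those 13 groups as a pigeonhole, one can pick one integer per group — 13 integers — with no two summing to 28.
The 14th integer lands in an occupied pair, forcing a sum of 28.

14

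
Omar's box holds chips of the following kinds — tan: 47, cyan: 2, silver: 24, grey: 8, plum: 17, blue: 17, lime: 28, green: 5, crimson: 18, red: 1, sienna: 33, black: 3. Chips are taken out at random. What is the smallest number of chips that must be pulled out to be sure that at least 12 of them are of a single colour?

97

An adversary could hand out at most 11 chips per colour (5 colours run out sooner): 11 + 2 + 11 + 8 + 11 + 11 + 11 + 5 + 11 + 1 + 11 + 3 = 96 chips and still no colour has 12.
One more chip lands in a colour already at 11, so 97 draws are enough and 96 are not.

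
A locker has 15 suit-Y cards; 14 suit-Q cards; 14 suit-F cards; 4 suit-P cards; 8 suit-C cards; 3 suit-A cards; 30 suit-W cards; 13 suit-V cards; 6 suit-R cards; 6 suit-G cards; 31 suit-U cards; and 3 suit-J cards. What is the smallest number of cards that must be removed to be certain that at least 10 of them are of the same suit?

An adversary could hand out at most 9 cards per suit (6 suits run out sooner): 9 + 9 + 9 + 4 + 8 + 3 + 9 + 9 + 6 + 6 + 9 + 3 = 84 cards and still no suit has 10.
One more card lands in a suit already at 9, so 85 draws are enough and 84 are not.

85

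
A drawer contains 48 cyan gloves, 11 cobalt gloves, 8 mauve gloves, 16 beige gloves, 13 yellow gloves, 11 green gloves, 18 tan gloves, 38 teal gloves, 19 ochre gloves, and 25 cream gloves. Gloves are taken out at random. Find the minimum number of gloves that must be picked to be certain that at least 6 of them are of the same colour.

51

By pigeonhole, the 10 colours are the holes; the gloves drawn are the pigeons.
To avoid 6 of any one colour, the worst case takes at most 5 of each colour.
That gives 5 + 5 + 5 + 5 + 5 + 5 + 5 + 5 + 5 + 5 = 50 gloves with no colour reaching 6.
The next glove forces some colour to 6, so 50 + 1 = 51.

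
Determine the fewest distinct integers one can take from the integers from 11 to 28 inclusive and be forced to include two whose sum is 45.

13

Two chosen integers sum to 45 exactly when both halves of some pair {x, 45−x} with 17 ≤ x ≤ 45−x ≤ 28 are chosen — 6 such pairs.
The remaining 6 elements (those with no distinct partner in range) can never complete a 45-sum, so the worst case takes all of them and one from each pair: 6 + 6 = 12.
By the pigeonhole principle, the 13th integer has to be the second member of some pair, so 12 + 1 = 13.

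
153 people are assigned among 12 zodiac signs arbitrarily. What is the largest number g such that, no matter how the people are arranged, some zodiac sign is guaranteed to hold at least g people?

The 12 zodiac signs are the holes and the 153 people are the pigeons.
If every zodiac sign held at most 12 people, the total would be at most 12 × 12 = 144, which is less than 153.
So some zodiac sign holds at least ⌈153/12⌉ = 13 people.

13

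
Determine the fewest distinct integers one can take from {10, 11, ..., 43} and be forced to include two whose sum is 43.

Group the elements by complementary pair {x, 43−x}: {10,33}, {11,32}, {12,31}, …, giving 12 two-element pairs and 10 integers whose partner 43−x falls outside [10,43].
By the pigeonhole principle, treating each of those 22 groups as a pigeonhole, one can pick one integer per group — 22 integers — with no two summing to 43.
The 23rd integer lands in an occupied pair, forcing a sum of 43.

23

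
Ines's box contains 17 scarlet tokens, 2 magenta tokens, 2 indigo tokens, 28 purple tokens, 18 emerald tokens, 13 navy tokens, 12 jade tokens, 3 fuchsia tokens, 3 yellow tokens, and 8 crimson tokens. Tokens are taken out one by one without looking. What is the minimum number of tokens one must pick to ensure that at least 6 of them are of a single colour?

By pigeonhole, put each drawn token into a box by colour. The largest draw with every box below 6 takes min(count, 5) from each colour; colours with fewer than 5 contribute all they have.
Σ min(cᵢ, 5) = 5 + 2 + 2 + 5 + 5 + 5 + 5 + 3 + 3 + 5 = 40.
Draw number 40 + 1 = 41 must push one box to 6.

41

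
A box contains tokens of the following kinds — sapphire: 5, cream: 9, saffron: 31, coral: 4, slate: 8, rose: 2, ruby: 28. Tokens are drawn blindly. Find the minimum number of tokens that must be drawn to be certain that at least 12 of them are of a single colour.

An adversary could hand out at most 11 tokens per colour (5 colours run out sooner): 5 + 9 + 11 + 4 + 8 + 2 + 11 = 50 tokens and still no colour has 12.
One more token lands in a colour already at 11, so 51 draws are enough and 50 are not.

51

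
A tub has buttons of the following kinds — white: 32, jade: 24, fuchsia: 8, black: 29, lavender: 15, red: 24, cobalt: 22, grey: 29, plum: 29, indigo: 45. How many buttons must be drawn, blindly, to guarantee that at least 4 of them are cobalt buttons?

239

In the worst case for collecting cobalt buttons, every non-cobalt button comes out first.
There are 32 + 24 + 8 + 29 + 15 + 24 + 29 + 29 + 45 = 235 non-cobalt buttons altogether.
After those, each further button must be cobalt, so 235 + 4 = 239 draws guarantee 4 cobalt buttons.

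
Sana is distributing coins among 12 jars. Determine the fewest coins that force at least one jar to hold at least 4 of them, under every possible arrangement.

With 36 coins one could put exactly 3 in each of the 12 jars, and no jar would reach 4.
One more coin must land in a jar that already has 3, giving it 4.
So 12 × 3 + 1 = 37 coins are required.

37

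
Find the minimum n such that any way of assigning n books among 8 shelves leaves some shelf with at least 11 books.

With 80 books one could put exactly 10 in each of the 8 shelves, and no shelf would reach 11.
By the pigeonhole principle, one more book must land in a shelf that already has 10, giving it 11.
So 8 × 10 + 1 = 81 books are required.

81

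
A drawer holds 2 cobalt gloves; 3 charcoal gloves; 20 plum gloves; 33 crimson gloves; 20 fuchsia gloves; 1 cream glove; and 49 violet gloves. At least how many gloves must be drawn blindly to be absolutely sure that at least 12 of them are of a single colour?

51

An adversary could hand out at most 11 gloves per colour (cobalt, charcoal, cream run out sooner): 2 + 3 + 11 + 11 + 11 + 1 + 11 = 50 gloves and still no colour has 12.
One more glove lands in a colour already at 11, so 51 draws are enough and 50 are not.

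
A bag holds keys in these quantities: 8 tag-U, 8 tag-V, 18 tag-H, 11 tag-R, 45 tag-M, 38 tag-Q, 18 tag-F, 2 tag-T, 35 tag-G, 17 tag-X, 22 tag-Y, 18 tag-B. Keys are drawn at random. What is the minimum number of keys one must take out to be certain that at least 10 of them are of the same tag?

100

By pigeonhole, put each drawn key into a box by tag. The largest draw with every box below 10 takes min(count, 9) from each tag; tags with fewer than 9 contribute all they have.
Σ min(cᵢ, 9) = 8 + 8 + 9 + 9 + 9 + 9 + 9 + 2 + 9 + 9 + 9 + 9 = 99.
Draw number 99 + 1 = 100 must push one box to 10.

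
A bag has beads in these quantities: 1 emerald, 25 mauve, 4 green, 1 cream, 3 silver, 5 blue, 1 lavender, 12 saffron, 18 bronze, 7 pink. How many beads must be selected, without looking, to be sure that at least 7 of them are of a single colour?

By the pigeonhole principle, put each drawn bead into a box by colour. The largest draw with every box below 7 takes min(count, 6) from each colour; colours with fewer than 6 contribute all they have.
Σ min(cᵢ, 6) = 1 + 6 + 4 + 1 + 3 + 5 + 1 + 6 + 6 + 6 = 39.
Draw number 39 + 1 = 40 must push one box to 7.

40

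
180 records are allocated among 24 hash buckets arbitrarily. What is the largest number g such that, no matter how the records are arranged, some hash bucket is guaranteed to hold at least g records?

8

Pigeonhole: the 24 hash buckets are the holes and the 180 records are the pigeons.
If every hash bucket held at most 7 records, the total would be at most 24 × 7 = 168, which is less than 180.
So some hash bucket holds at least ⌈180/24⌉ = 8 records.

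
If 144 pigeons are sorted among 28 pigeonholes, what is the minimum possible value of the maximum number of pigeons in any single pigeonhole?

6

Pigeonhole: the 28 pigeonholes are the holes and the 144 pigeons are the pigeons.
If every pigeonhole held at most 5 pigeons, the total would be at most 28 × 5 = 140, which is less than 144.
So some pigeonhole holds at least ⌈144/28⌉ = 6 pigeons.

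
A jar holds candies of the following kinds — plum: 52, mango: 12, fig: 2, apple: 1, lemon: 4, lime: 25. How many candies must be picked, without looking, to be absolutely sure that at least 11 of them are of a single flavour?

An adversary could hand out at most 10 candies per flavour (fig, apple, lemon run out sooner): 10 + 10 + 2 + 1 + 4 + 10 = 37 candies and still no flavour has 11.
By the pigeonhole principle, one more candy lands in a flavour already at 10, so 38 draws are enough and 37 are not.

38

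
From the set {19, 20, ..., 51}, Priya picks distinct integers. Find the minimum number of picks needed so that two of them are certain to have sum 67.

19

A set avoiding the sum 67 can contain at most one of each pair {x, 67−x}, plus the 3 elements whose complement lies outside the range.
The integers 34, …, 51 (18 of them) are such a set: any two sum to at least 34+35 = 69 > 67.
Any 19th integer completes one of the 15 pairs, so 19 choices force a sum of 67.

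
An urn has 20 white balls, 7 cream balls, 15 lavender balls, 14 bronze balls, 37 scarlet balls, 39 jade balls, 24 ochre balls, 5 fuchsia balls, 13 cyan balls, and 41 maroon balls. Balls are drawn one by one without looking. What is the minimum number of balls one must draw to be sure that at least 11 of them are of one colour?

Pigeonhole: put each drawn ball into a box by colour. The largest draw with every box below 11 takes min(count, 10) from each colour; colours with fewer than 10 contribute all they have.
Σ min(cᵢ, 10) = 10 + 7 + 10 + 10 + 10 + 10 + 10 + 5 + 10 + 10 = 92.
Draw number 92 + 1 = 93 must push one box to 11.

93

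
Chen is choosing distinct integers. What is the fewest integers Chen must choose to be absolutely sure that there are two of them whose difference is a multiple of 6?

7

Integers whose pairwise differences are multiples of 6 are exactly those sharing a remainder mod 6. Pigeonhole: the 6 residue classes mod 6 are the pigeonholes.
With 6 integers one could put 1 in each residue class and have no class reach 2.
The 7th integer pushes some class to 2, so 6·1 + 1 = 7.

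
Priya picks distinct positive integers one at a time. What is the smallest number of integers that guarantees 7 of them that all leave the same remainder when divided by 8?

49

The 8 residue classes mod 8 are the pigeonholes.
With 48 integers one could put 6 in each residue class and have no class reach 7.
The 49th integer pushes some class to 7, so 8·6 + 1 = 49.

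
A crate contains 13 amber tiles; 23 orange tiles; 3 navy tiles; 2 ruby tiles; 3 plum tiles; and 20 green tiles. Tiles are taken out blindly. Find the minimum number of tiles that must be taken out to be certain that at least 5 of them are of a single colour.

21

By pigeonhole, put each drawn tile into a box by colour. The largest draw with every box below 5 takes min(count, 4) from each colour; colours with fewer than 4 contribute all they have.
Σ min(cᵢ, 4) = 4 + 4 + 3 + 2 + 3 + 4 = 20.
Draw number 20 + 1 = 21 must push one box to 5.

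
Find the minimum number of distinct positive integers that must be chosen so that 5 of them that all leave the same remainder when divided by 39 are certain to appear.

The 39 residue classes mod 39 are the pigeonholes.
With 156 integers one could put 4 in each residue class and have no class reach 5.
The 157th integer pushes some class to 5, so 39·4 + 1 = 157.

157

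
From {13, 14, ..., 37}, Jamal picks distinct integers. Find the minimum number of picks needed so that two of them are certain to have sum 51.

A set avoiding the sum 51 can contain at most one of each pair {x, 51−x}, plus the 1 element whose complement lies outside the range.
The integers 13, …, 25 (13 of them) are such a set: any two sum to at least 13+14 = 27 and at most 24+25 = 49 < 51.
Any 14th integer completes one of the 12 pairs, so 14 choices force a sum of 51.

14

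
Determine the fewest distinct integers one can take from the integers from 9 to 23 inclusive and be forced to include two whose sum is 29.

10

Two chosen integers sum to 29 exactly when both halves of some pair {x, 29−x} with 9 ≤ x ≤ 29−x ≤ 20 are chosen — 6 such pairs.
The remaining 3 elements (those with no distinct partner in range) can never complete a 29-sum, so the worst case takes all of them and one from each pair: 3 + 6 = 9.
By pigeonhole, the 10th integer has to be the second member of some pair, so 9 + 1 = 10.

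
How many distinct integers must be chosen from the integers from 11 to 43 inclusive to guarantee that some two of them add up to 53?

18

Two chosen integers sum to 53 exactly when both halves of some pair {x, 53−x} with 11 ≤ x ≤ 53−x ≤ 42 are chosen — 16 such pairs.
The remaining 1 element (those with no distinct partner in range) can never complete a 53-sum, so the worst case takes all of them and one from each pair: 1 + 16 = 17.
The 18th integer has to be the second member of some pair, so 17 + 1 = 18.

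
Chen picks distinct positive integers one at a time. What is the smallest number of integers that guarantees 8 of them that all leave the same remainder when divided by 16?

113

The 16 residue classes mod 16 are the pigeonholes.
With 112 integers one could put 7 in each residue class and have no class reach 8.
The 113th integer pushes some class to 8, so 16·7 + 1 = 113.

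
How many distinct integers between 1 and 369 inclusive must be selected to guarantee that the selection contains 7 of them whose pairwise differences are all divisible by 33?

Integers whose pairwise differences are multiples of 33 are exactly those sharing a remainder mod 33. The 33 residue classes mod 33 are the pigeonholes.
With 198 integers one could put 6 in each residue class and have no class reach 7.
The 199th integer pushes some class to 7, so 33·6 + 1 = 199.

199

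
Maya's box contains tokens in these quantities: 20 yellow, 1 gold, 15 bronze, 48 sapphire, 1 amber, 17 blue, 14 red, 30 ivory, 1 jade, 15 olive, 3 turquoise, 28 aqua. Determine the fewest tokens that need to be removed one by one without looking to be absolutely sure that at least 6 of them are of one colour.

The 12 colours are the holes; the tokens drawn are the pigeons.
To avoid 6 of any one colour, the worst case takes at most 5 of each colour, or every token of a colour that has fewer than 5.
That gives 5 + 1 + 5 + 5 + 1 + 5 + 5 + 5 + 1 + 5 + 3 + 5 = 46 tokens with no colour reaching 6.
The next token forces some colour to 6, so 46 + 1 = 47.

47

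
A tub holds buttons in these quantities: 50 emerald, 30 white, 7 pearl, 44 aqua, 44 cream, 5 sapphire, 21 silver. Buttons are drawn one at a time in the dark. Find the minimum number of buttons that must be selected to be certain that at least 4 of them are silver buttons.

In the worst case for collecting silver buttons, every non-silver button comes out first.
There are 50 + 30 + 7 + 44 + 44 + 5 = 180 non-silver buttons altogether.
After those, each further button must be silver, so 180 + 4 = 184 draws guarantee 4 silver buttons.

184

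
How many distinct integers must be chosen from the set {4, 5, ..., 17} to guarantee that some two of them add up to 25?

10

A set avoiding the sum 25 can contain at most one of each pair {x, 25−x}, plus the 4 elements whose complement lies outside the range.
The integers 4, …, 12 (9 of them) are such a set: any two sum to at least 4+5 = 9 and at most 11+12 = 23 < 25.
Pigeonhole: any 10th integer completes one of the 5 pairs, so 10 choices force a sum of 25.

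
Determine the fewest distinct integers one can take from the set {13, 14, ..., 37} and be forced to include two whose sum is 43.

A set avoiding the sum 43 can contain at most one of each pair {x, 43−x}, plus the 7 elements whose complement lies outside the range.
The integers 22, …, 37 (16 of them) are such a set: any two sum to at least 22+23 = 45 > 43.
Pigeonhole: any 17th integer completes one of the 9 pairs, so 17 choices force a sum of 43.

17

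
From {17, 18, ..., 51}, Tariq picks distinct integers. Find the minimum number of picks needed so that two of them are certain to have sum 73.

A set avoiding the sum 73 can contain at most one of each pair {x, 73−x}, plus the 5 elements whose complement lies outside the range.
The integers 17, …, 36 (20 of them) are such a set: any two sum to at least 17+18 = 35 and at most 35+36 = 71 < 73.
Any 21st integer completes one of the 15 pairs, so 21 choices force a sum of 73.

21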